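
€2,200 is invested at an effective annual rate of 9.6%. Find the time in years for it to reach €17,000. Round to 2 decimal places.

(1+i)^n = 17000/2200 = 7.72727, so n = ln 7.72727 / ln 1.096 = 22.3063 years

22.31 years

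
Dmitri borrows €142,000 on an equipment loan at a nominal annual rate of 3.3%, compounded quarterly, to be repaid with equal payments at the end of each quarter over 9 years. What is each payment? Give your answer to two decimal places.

Periodic rate i = 0.033/4 = 0.00825; n = 9 × 4 = 36 periods.
Annuity-PV factor = 31.036375; PMT = 142000 / 31.036375 = 4,575.2767

€4,575.28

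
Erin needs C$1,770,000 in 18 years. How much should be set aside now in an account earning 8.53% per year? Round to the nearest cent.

PV = 1,770,000 / (1 + 0.0853)^18 = 1,770,000 / 4.364118 = 405,580.2627

C$405,580.26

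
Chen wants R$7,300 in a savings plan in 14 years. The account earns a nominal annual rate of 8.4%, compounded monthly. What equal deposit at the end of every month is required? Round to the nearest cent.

With 12 periods per year: i = 0.007, n = 168.
FV-annuity factor = 318.304325; PMT = 7300 / 318.304325 = 22.9340

R$22.93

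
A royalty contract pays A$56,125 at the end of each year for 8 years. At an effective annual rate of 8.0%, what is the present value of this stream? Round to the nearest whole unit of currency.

PV = PMT · [1 − (1+i)^(−n)] / i = 56125 · 5.746639 = 322,530.1107

A$322,530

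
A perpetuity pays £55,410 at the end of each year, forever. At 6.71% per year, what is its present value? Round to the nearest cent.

PV = C/r = 55410/0.0671 = 825,782.4143

£825,782.41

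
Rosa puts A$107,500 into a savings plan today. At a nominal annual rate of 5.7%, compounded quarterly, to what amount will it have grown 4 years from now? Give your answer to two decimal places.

Periodic rate i = 0.057/4 = 0.01425; n = 4 × 4 = 16 periods.
FV = 107,500 × (1 + 0.01425)^16 = 134,812.0542

A$134,812.05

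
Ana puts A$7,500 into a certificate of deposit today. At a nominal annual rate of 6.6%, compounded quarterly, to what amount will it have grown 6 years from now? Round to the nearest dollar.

i = 0.066/4 = 0.0165 per quarter; n = 6·4 = 24.
FV = 7,500 × (1 + 0.0165)^24 = 11,108.0661

A$11,108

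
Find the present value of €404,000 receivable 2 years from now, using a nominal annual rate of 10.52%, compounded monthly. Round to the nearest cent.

€327,645.35

With 12 periods per year: i = 0.00876667, n = 24.
Discount factor = (1+0.00876667)^(−24) = 0.811003; PV = 404,000 × 0.811003 = 327,645.3510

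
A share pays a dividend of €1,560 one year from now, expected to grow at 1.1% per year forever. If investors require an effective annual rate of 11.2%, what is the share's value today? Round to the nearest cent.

PV = D₁/(r − g) = 1560/(0.112 − 0.011) = 15,445.5446

€15,445.54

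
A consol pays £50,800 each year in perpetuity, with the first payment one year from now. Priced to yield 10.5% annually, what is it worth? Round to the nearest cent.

PV = C/r = 50800/0.105 = 483,809.5238

£483,809.52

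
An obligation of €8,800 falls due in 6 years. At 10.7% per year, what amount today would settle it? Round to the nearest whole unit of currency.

€4,782

PV = 8,800 / (1 + 0.107)^6 = 8,800 / 1.840288 = 4,781.8610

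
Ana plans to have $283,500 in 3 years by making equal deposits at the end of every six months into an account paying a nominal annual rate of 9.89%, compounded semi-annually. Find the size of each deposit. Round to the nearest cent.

$41,737.17

Periodic rate i = 0.0989/2 = 0.04945; n = 3 × 2 = 6 periods.
FV-annuity factor = 6.792506; PMT = 283500 / 6.792506 = 41,737.1731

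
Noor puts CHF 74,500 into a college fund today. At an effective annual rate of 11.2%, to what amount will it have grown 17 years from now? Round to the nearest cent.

CHF 452,832.57

FV = 74,500 × (1 + 0.112)^17 = 452,832.5700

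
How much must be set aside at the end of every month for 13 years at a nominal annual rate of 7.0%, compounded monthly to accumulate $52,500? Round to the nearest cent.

$207.24

Periodic rate i = 0.07/12 = 0.00583333; n = 13 × 12 = 156 periods.
FV-annuity factor = 253.330789; PMT = 52500 / 253.330789 = 207.2389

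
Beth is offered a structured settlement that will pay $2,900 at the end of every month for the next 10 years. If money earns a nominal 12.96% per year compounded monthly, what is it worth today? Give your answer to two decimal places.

$194,533.08

i = 0.1296/12 = 0.0108 per month; n = 10·12 = 120.
PV = PMT · [1 − (1+i)^(−n)] / i = 2900 · 67.080372 = 194,533.0799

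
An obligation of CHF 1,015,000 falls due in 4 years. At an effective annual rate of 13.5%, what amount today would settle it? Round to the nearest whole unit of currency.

CHF 611,621

Discount factor = (1+0.135)^(−4) = 0.602583; PV = 1,015,000 × 0.602583 = 611,621.2924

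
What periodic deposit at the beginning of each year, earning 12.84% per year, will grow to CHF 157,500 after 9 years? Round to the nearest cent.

CHF 9,116.00

PMT = 157500 / ( [(1+0.1284)^9 − 1] / 0.1284 × (1+i) ) = 157500 / 17.277319 = 9,115.9974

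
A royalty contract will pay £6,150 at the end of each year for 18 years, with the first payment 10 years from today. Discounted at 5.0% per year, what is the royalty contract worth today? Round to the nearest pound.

£46,342

Value one period before first payment (t=9): 6150 × [1 − (1+0.05)^(−18)] / 0.05 = 6150 × 11.689587 = 71,890.9595
Discount back 9 years: 71,890.9595 × (1+0.05)^(−9) = 71,890.9595 × 0.644609 = 46,341.5535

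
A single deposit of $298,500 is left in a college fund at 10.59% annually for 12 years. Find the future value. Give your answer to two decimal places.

$998,929.02

FV = PV·(1+i)^n = 298,500 × 3.346496 = 998,929.0249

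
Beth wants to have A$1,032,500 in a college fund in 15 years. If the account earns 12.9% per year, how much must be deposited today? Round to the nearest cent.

A$167,294.22

PV = FV·(1+i)^(−n) = 1,032,500 × 0.162028 = 167,294.2181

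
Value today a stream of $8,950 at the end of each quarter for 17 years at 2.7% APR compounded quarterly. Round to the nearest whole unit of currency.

Periodic rate i = 0.027/4 = 0.00675; n = 17 × 4 = 68 periods.
PV = 8950 × [1 − (1+0.00675)^(−68)] / 0.00675 = 8950 × 54.386588 = 486,759.9646

$486,760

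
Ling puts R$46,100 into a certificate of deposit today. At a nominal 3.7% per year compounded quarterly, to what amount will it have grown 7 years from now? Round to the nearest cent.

R$59,657.65

i = 0.037/4 = 0.00925 per quarter; n = 7·4 = 28.
FV = PV·(1+i)^n = 46,100 × 1.294092 = 59,657.6513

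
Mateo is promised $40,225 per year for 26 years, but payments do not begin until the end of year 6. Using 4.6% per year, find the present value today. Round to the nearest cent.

Value one period before first payment (t=5): 40225 × [1 − (1+0.046)^(−26)] / 0.046 = 40225 × 14.987349 = 602,866.1164
PV₀ = 602,866.1164 / (1+0.046)^5 = 602,866.1164 / 1.252156 = 481,462.4846

$481,462.48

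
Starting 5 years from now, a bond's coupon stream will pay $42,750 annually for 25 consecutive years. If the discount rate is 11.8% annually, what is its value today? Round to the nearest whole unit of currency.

PV at t=4 (ordinary 25-year annuity): 42750 × a(25|0.118) = 42750 × 7.953294 = 340,003.3211
PV₀ = 340,003.3211 / (1+0.118)^4 = 340,003.3211 / 1.562310 = 217,628.5883

$217,629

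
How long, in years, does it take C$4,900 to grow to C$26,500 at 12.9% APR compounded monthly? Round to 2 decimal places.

Periodic rate i = 0.129/12 = 0.01075.
n = ln(26500/4900) / ln(1+0.01075) = ln(5.40816) / 0.010693 = 157.8573 months
= 157.8573/12 years

13.15 years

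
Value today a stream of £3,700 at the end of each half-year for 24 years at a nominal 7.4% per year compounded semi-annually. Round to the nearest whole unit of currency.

£82,517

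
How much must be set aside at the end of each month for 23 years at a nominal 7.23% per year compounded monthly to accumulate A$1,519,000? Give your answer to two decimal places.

With 12 periods per year: i = 0.006025, n = 276.
FV-annuity factor = 705.117547; PMT = 1.519e+06 / 705.117547 = 2,154.2507

A$2,154.25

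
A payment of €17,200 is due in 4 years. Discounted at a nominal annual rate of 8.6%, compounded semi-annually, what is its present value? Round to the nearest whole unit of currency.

With 2 periods per year: i = 0.043, n = 8.
PV = 17,200 / (1 + 0.043)^8 = 17,200 / 1.400472 = 12,281.5726

€12,282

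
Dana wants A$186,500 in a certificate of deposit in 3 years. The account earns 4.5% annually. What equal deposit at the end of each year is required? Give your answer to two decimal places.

A$59,451.23

PMT = 186500 / ( [(1+0.045)^3 − 1] / 0.045 ) = 186500 / 3.137025 = 59,451.2317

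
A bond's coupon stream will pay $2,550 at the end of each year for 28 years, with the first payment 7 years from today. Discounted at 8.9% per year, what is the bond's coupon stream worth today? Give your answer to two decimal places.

Value one period before first payment (t=6): 2550 × [1 − (1+0.089)^(−28)] / 0.089 = 2550 × 10.203599 = 26,019.1784
Discount back 6 years: 26,019.1784 × (1+0.089)^(−6) = 26,019.1784 × 0.599560 = 15,600.0611

$15,600.06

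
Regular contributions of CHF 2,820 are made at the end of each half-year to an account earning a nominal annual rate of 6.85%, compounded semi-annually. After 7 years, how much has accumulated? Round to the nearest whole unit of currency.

CHF 49,595

Periodic rate i = 0.0685/2 = 0.03425; n = 7 × 2 = 14 periods.
FV = 2820 × [(1+0.03425)^14 − 1] / 0.03425 = 2820 × 17.586864 = 49,594.9578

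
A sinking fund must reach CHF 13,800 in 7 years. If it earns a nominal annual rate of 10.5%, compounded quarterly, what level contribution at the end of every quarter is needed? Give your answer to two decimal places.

CHF 339.88

With 4 periods per year: i = 0.02625, n = 28.
PMT = 13800 / ( [(1+0.02625)^28 − 1] / 0.02625 ) = 13800 / 40.601994 = 339.8848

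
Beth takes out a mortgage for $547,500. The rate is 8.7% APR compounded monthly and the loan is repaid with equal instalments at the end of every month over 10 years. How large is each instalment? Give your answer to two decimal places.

$6,846.92

Periodic rate i = 0.087/12 = 0.00725; n = 10 × 12 = 120 periods.
Annuity-PV factor = 79.962961; PMT = 547500 / 79.962961 = 6,846.9200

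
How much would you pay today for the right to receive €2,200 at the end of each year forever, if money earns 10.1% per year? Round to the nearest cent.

PV = PMT / i = 2200 / 0.101 = 21,782.1782

€21,782.18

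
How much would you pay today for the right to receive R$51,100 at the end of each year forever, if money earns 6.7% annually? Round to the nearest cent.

R$762,686.57

PV = C/r = 51100/0.067 = 762,686.5672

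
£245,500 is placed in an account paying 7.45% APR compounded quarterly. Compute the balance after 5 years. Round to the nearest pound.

£355,090

Periodic rate i = 0.0745/4 = 0.018625; n = 5 × 4 = 20 periods.
FV = 245,500 × (1 + 0.018625)^20 = 355,089.7308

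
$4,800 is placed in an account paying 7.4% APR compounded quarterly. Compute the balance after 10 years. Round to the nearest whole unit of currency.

$9,993

Periodic rate i = 0.074/4 = 0.0185; n = 10 × 4 = 40 periods.
FV = PV·(1+i)^n = 4,800 × 2.081811 = 9,992.6936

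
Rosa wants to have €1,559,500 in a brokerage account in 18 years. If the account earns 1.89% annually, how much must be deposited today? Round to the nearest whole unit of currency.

€1,113,313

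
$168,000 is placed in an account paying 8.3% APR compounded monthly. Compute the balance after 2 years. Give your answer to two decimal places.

$198,222.97

i = 0.083/12 = 0.00691667 per month; n = 2·12 = 24.
FV = PV·(1+i)^n = 168,000 × 1.179899 = 198,222.9742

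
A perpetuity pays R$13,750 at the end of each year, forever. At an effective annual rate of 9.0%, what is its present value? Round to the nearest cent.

R$152,777.78

PV = PMT / i = 13750 / 0.09 = 152,777.7778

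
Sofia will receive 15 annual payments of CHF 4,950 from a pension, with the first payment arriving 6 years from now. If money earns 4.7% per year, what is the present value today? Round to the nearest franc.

Value one period before first payment (t=5): 4950 × [1 − (1+0.047)^(−15)] / 0.047 = 4950 × 10.593382 = 52,437.2410
Discount back 5 years: 52,437.2410 × (1+0.047)^(−5) = 52,437.2410 × 0.794816 = 41,677.9572

CHF 41,678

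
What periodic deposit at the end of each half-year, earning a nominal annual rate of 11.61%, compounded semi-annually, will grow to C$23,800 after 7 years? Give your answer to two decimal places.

C$1,148.10

Periodic rate i = 0.1161/2 = 0.05805; n = 7 × 2 = 14 periods.
FV-annuity factor = 20.729822; PMT = 23800 / 20.729822 = 1,148.1044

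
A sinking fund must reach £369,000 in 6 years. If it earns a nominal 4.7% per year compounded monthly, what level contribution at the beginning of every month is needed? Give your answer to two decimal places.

£4,428.91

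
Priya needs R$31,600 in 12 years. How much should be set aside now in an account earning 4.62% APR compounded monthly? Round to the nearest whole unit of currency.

i = 0.0462/12 = 0.00385 per month; n = 12·12 = 144.
PV = FV·(1+i)^(−n) = 31,600 × 0.575029 = 18,170.9036

R$18,171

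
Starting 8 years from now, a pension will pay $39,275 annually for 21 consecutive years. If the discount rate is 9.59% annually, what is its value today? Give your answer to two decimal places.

$184,196.20

Value one period before first payment (t=7): 39275 × [1 − (1+0.0959)^(−21)] / 0.0959 = 39275 × 8.903504 = 349,685.1295
Discount back 7 years: 349,685.1295 × (1+0.0959)^(−7) = 349,685.1295 × 0.526749 = 184,196.2039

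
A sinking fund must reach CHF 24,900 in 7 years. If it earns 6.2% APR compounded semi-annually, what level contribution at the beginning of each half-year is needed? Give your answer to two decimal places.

CHF 1,403.94

i = 0.062/2 = 0.031 per half-year; n = 7·2 = 14.
FV-annuity factor × (1+i) = 17.735842; PMT = 24900 / 17.735842 = 1,403.9367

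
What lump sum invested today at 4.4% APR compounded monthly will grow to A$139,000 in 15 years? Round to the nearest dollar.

With 12 periods per year: i = 0.00366667, n = 180.
PV = 139,000 / (1 + 0.00366667)^180 = 139,000 / 1.932458 = 71,929.1052

A$71,929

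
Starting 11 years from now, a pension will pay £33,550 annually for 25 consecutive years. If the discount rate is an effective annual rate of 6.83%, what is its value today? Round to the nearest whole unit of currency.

£205,069

PV at t=10 (ordinary 25-year annuity): 33550 × a(25|0.0683) = 33550 × 11.834249 = 397,039.0382
PV₀ = 397,039.0382 / (1+0.0683)^10 = 397,039.0382 / 1.936120 = 205,069.4309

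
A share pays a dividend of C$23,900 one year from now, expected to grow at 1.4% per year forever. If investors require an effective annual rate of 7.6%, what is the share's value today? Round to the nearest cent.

PV = PMT / (i − g) = 23900 / (0.076 − 0.014) = 23900 / 0.062000 = 385,483.8710

C$385,483.87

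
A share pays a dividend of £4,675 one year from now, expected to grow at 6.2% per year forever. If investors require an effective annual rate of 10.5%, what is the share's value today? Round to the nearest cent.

PV = D₁/(r − g) = 4675/(0.105 − 0.062) = 108,720.9302

£108,720.93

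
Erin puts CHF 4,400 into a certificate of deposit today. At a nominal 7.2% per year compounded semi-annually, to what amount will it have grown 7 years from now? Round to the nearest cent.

CHF 7,219.20

i = 0.072/2 = 0.036 per half-year; n = 7·2 = 14.
4,400 × (1+0.036)^14 = 4,400 × 1.640728 = 7,219.2030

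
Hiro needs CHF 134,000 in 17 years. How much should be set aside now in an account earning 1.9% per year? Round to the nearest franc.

CHF 97,307

PV = 134,000 / (1 + 0.019)^17 = 134,000 / 1.377086 = 97,306.9074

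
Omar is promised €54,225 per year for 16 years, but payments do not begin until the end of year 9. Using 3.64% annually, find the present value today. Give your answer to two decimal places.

Value one period before first payment (t=8): 54225 × [1 − (1+0.0364)^(−16)] / 0.0364 = 54225 × 11.967942 = 648,961.6785
PV₀ = 648,961.6785 / (1+0.0364)^8 = 648,961.6785 / 1.331126 = 487,528.2855

€487,528.29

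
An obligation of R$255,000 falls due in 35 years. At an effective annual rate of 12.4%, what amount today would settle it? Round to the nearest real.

R$4,263

PV = FV·(1+i)^(−n) = 255,000 × 0.016718 = 4,263.0388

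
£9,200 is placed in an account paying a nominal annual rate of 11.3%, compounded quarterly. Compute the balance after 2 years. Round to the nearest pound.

With 4 periods per year: i = 0.02825, n = 8.
FV = PV·(1+i)^n = 9,200 × 1.249654 = 11,496.8158

£11,497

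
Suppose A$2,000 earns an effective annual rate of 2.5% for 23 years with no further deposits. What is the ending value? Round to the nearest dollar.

FV = 2,000 × (1 + 0.025)^23 = 3,529.2214

A$3,529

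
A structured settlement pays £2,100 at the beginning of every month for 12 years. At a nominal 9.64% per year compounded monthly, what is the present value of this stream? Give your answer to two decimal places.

i = 0.0964/12 = 0.00803333 per month; n = 12·12 = 144.
PV = PMT · [1 − (1+i)^(−n)] / i × (1+i) = 2100 · 85.835778 = 180,255.1334
(Beginning-of-period payments → annuity-due factor ×(1+i).)

£180,255.13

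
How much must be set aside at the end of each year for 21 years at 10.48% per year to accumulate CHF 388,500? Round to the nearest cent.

CHF 5,727.37

FV-annuity factor = 67.832130; PMT = 388500 / 67.832130 = 5,727.3743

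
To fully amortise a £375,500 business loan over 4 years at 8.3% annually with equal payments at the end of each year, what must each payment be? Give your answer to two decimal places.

£114,129.25

Annuity-PV factor = 3.290129; PMT = 375500 / 3.290129 = 114,129.2482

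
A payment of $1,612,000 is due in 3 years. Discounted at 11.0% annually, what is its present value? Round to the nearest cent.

$1,178,680.51

PV = FV·(1+i)^(−n) = 1,612,000 × 0.731191 = 1,178,680.5067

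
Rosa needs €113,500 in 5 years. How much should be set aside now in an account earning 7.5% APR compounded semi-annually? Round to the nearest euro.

i = 0.075/2 = 0.0375 per half-year; n = 5·2 = 10.
PV = FV·(1+i)^(−n) = 113,500 × 0.692020 = 78,544.3243

€78,544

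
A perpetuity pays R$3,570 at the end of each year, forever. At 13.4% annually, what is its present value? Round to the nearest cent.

PV = PMT / i = 3570 / 0.134 = 26,641.7910

R$26,641.79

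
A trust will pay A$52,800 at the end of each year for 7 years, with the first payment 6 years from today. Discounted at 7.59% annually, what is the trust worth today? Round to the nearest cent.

A$193,385.18

PV at t=5 (ordinary 7-year annuity): 52800 × a(7|0.0759) = 52800 × 5.280181 = 278,793.5466
PV₀ = 278,793.5466 / (1+0.0759)^5 = 278,793.5466 / 1.441649 = 193,385.1756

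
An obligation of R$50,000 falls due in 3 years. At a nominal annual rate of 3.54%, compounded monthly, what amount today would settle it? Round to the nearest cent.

i = 0.0354/12 = 0.00295 per month; n = 3·12 = 36.
PV = 50,000 / (1 + 0.00295)^36 = 50,000 / 1.111870 = 44,969.2689

R$44,969.27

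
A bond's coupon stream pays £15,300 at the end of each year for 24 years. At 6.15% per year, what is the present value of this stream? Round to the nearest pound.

Annuity factor a(24|0.0615) = 12.378257; PV = 15300 × 12.378257 = 189,387.3389

£189,387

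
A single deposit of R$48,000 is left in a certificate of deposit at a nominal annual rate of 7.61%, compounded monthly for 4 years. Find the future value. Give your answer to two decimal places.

R$65,016.42

With 12 periods per year: i = 0.00634167, n = 48.
48,000 × (1+0.00634167)^48 = 48,000 × 1.354509 = 65,016.4211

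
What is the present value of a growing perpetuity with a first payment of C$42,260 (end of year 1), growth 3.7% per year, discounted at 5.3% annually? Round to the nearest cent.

C$2,641,250.00

PV = D₁/(r − g) = 42260/(0.053 − 0.037) = 2,641,250.0000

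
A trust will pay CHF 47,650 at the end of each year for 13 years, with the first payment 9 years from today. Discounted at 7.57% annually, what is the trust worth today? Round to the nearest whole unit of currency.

CHF 215,133

PV at t=8 (ordinary 13-year annuity): 47650 × a(13|0.0757) = 47650 × 8.094176 = 385,687.5038
Discount back 8 years: 385,687.5038 × (1+0.0757)^(−8) = 385,687.5038 × 0.557790 = 215,132.5965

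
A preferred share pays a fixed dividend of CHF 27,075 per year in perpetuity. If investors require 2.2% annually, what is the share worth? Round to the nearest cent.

CHF 1,230,681.82

PV = PMT / i = 27075 / 0.022 = 1,230,681.8182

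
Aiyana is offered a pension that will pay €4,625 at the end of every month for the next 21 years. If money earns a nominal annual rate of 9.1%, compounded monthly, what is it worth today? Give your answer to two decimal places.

Periodic rate i = 0.091/12 = 0.00758333; n = 21 × 12 = 252 periods.
PV = PMT · [1 − (1+i)^(−n)] / i = 4625 · 112.219418 = 519,014.8093

€519,014.81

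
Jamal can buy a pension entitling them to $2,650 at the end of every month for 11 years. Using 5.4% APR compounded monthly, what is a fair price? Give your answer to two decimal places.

i = 0.054/12 = 0.0045 per month; n = 11·12 = 132.
Annuity factor a(132|0.0045) = 99.366536; PV = 2650 × 99.366536 = 263,321.3196

$263,321.32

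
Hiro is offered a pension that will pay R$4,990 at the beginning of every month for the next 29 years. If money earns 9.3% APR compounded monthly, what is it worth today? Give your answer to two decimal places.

R$604,665.79

Periodic rate i = 0.093/12 = 0.00775; n = 29 × 12 = 348 periods.
PV = PMT · [1 − (1+i)^(−n)] / i × (1+i) = 4990 · 121.175509 = 604,665.7910
(Beginning-of-period payments → annuity-due factor ×(1+i).)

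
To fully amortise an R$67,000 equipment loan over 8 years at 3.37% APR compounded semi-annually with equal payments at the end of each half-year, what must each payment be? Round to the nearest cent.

R$4,812.28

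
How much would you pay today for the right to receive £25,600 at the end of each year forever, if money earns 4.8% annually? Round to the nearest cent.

£533,333.33

PV = C/r = 25600/0.048 = 533,333.3333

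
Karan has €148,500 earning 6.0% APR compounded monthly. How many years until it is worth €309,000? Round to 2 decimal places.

12.24 years

Periodic rate i = 0.06/12 = 0.005.
n = ln(309000/148500) / ln(1+0.005) = ln(2.08081) / 0.004988 = 146.9173 months
= 146.9173/12 years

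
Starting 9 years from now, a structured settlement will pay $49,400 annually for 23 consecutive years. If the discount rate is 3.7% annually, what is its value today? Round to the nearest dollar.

PV at t=8 (ordinary 23-year annuity): 49400 × a(23|0.037) = 49400 × 15.308126 = 756,221.4343
Discount back 8 years: 756,221.4343 × (1+0.037)^(−8) = 756,221.4343 × 0.747773 = 565,482.1906

$565,482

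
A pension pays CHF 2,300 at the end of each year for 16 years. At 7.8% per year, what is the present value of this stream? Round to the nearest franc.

Annuity factor a(16|0.078) = 8.965683; PV = 2300 × 8.965683 = 20,621.0706

CHF 20,621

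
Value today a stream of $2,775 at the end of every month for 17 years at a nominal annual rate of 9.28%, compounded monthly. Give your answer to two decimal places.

$284,296.29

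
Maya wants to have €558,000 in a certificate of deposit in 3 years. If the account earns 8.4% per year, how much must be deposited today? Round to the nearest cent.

PV = 558,000 / (1 + 0.084)^3 = 558,000 / 1.273761 = 438,072.8643

€438,072.86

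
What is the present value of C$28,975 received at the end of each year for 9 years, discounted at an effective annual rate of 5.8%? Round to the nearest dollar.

C$198,806

PV = PMT · [1 − (1+i)^(−n)] / i = 28975 · 6.861292 = 198,805.9422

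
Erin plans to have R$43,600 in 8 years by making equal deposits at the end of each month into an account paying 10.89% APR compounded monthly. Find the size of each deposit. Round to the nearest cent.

R$286.63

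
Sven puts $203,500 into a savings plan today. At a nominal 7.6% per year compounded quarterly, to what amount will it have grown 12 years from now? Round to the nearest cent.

$502,256.13

Periodic rate i = 0.076/4 = 0.019; n = 12 × 4 = 48 periods.
203,500 × (1+0.019)^48 = 203,500 × 2.468089 = 502,256.1299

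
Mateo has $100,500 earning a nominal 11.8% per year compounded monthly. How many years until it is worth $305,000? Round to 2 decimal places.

9.45 years

Periodic rate i = 0.118/12 = 0.00983333.
(1+i)^n = 305000/100500 = 3.03483, so n = ln 3.03483 / ln 1.00983 = 113.4512 months
= 113.4512/12 years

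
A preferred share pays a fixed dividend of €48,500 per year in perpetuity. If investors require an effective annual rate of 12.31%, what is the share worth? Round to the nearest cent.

€393,988.63

PV = PMT / i = 48500 / 0.1231 = 393,988.6271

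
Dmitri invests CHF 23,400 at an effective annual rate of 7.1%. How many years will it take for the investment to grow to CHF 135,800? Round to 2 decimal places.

(1+i)^n = 135800/23400 = 5.80342, so n = ln 5.80342 / ln 1.071 = 25.6360 years

25.64 years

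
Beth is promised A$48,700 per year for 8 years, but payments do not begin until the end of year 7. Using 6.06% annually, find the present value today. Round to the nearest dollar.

A$211,966

Value one period before first payment (t=6): 48700 × [1 − (1+0.0606)^(−8)] / 0.0606 = 48700 × 6.195075 = 301,700.1309
Discount back 6 years: 301,700.1309 × (1+0.0606)^(−6) = 301,700.1309 × 0.702571 = 211,965.7841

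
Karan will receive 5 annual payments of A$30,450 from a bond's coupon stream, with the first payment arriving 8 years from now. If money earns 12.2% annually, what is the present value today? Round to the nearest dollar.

A$48,794

PV at t=7 (ordinary 5-year annuity): 30450 × a(5|0.122) = 30450 × 3.586987 = 109,223.7575
Discount back 7 years: 109,223.7575 × (1+0.122)^(−7) = 109,223.7575 × 0.446735 = 48,794.0778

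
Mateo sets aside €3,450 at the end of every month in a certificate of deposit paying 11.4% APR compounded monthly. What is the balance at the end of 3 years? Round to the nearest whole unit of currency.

Periodic rate i = 0.114/12 = 0.0095; n = 3 × 12 = 36 periods.
FV = PMT · [(1+i)^n − 1] / i = 3450 · 42.683116 = 147,256.7515

€147,257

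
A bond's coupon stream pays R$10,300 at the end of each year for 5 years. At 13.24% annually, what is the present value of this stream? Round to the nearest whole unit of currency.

R$36,016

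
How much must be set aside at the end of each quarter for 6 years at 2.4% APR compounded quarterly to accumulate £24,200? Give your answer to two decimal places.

£940.49

i = 0.024/4 = 0.006 per quarter; n = 6·4 = 24.
PMT = 24200 / ( [(1+0.006)^24 − 1] / 0.006 ) = 24200 / 25.731215 = 940.4919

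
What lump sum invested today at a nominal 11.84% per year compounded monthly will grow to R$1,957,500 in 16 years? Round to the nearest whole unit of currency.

With 12 periods per year: i = 0.00986667, n = 192.
Discount factor = (1+0.00986667)^(−192) = 0.151812; PV = 1,957,500 × 0.151812 = 297,171.1133

R$297,171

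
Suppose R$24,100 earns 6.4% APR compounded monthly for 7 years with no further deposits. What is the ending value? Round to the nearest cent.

R$37,675.93

With 12 periods per year: i = 0.00533333, n = 84.
24,100 × (1+0.00533333)^84 = 24,100 × 1.563317 = 37,675.9291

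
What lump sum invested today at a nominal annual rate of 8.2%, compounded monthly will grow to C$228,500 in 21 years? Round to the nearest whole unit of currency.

With 12 periods per year: i = 0.00683333, n = 252.
Discount factor = (1+0.00683333)^(−252) = 0.179758; PV = 228,500 × 0.179758 = 41,074.7281

C$41,075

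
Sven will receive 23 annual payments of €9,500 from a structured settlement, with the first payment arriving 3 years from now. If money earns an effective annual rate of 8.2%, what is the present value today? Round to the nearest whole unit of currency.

€82,807

Value one period before first payment (t=2): 9500 × [1 − (1+0.082)^(−23)] / 0.082 = 9500 × 10.204636 = 96,944.0406
PV₀ = 96,944.0406 / (1+0.082)^2 = 96,944.0406 / 1.170724 = 82,806.9131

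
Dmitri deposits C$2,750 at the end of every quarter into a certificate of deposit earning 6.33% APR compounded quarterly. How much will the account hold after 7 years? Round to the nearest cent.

With 4 periods per year: i = 0.015825, n = 28.
Accumulation factor s(28|0.015825) = 34.889961; FV = 2750 × 34.889961 = 95,947.3940

C$95,947.39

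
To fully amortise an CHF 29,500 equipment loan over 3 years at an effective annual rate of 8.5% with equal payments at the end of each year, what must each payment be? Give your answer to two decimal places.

Annuity-PV factor = 2.554022; PMT = 29500 / 2.554022 = 11,550.4078

CHF 11,550.41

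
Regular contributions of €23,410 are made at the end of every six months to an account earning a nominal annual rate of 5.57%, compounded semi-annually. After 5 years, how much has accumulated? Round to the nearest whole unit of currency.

€265,727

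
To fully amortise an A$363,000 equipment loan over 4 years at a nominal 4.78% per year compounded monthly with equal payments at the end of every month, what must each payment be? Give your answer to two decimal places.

A$8,323.51

Periodic rate i = 0.0478/12 = 0.00398333; n = 4 × 12 = 48 periods.
Annuity-PV factor = 43.611430; PMT = 363000 / 43.611430 = 8,323.5061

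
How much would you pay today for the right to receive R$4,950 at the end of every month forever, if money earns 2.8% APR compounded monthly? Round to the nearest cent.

R$2,121,428.57

Periodic rate i = 0.028/12 = 0.00233333.
PV = PMT / i = 4950 / 0.00233333 = 2,121,428.5714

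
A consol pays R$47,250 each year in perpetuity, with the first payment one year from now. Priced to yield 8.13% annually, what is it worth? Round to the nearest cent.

R$581,180.81

PV = C/r = 47250/0.0813 = 581,180.8118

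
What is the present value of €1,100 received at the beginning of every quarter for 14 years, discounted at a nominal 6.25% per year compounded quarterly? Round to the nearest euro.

€41,492

i = 0.0625/4 = 0.015625 per quarter; n = 14·4 = 56.
PV = PMT · [1 − (1+i)^(−n)] / i × (1+i) = 1100 · 37.720028 = 41,492.0303
(annuity-due: payments at period start, so ×(1+i).)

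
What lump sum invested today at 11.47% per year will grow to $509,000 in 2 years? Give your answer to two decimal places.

Discount factor = (1+0.1147)^(−2) = 0.804793; PV = 509,000 × 0.804793 = 409,639.4554

$409,639.46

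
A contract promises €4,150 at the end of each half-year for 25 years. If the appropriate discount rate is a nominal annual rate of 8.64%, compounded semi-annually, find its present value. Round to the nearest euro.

€84,472

With 2 periods per year: i = 0.0432, n = 50.
PV = PMT · [1 − (1+i)^(−n)] / i = 4150 · 20.354721 = 84,472.0926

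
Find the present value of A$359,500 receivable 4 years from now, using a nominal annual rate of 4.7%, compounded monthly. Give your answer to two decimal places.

A$297,996.39

With 12 periods per year: i = 0.00391667, n = 48.
PV = FV·(1+i)^(−n) = 359,500 × 0.828919 = 297,996.3939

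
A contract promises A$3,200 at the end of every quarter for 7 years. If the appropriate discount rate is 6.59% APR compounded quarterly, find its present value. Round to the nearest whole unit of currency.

With 4 periods per year: i = 0.016475, n = 28.
PV = PMT · [1 − (1+i)^(−n)] / i = 3200 · 22.286027 = 71,315.2850

A$71,315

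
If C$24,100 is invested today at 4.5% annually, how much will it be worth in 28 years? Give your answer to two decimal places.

C$82,655.77

FV = PV·(1+i)^n = 24,100 × 3.429700 = 82,655.7698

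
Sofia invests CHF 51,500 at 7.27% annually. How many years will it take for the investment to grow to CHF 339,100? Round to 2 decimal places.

(1+i)^n = 339100/51500 = 6.58447, so n = ln 6.58447 / ln 1.0727 = 26.8559 years

26.86 years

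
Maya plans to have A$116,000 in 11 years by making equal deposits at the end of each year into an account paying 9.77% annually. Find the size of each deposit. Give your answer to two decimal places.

FV-annuity factor = 18.302731; PMT = 116000 / 18.302731 = 6,337.8521

A$6,337.85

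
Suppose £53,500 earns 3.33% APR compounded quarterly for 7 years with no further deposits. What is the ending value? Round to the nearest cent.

£67,479.02

With 4 periods per year: i = 0.008325, n = 28.
53,500 × (1+0.008325)^28 = 53,500 × 1.261290 = 67,479.0195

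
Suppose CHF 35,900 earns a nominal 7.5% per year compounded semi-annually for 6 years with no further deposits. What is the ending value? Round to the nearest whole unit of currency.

Periodic rate i = 0.075/2 = 0.0375; n = 6 × 2 = 12 periods.
FV = 35,900 × (1 + 0.0375)^12 = 55,840.8105

CHF 55,841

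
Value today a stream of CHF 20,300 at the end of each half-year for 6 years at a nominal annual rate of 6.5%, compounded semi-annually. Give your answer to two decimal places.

CHF 199,083.65

i = 0.065/2 = 0.0325 per half-year; n = 6·2 = 12.
Annuity factor a(12|0.0325) = 9.807076; PV = 20300 × 9.807076 = 199,083.6507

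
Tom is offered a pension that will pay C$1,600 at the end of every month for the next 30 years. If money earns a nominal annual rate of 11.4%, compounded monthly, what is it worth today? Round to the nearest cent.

C$162,821.93

With 12 periods per year: i = 0.0095, n = 360.
PV = 1600 × [1 − (1+0.0095)^(−360)] / 0.0095 = 1600 × 101.763706 = 162,821.9298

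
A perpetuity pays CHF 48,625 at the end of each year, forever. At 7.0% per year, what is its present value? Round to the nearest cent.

PV = C/r = 48625/0.07 = 694,642.8571

CHF 694,642.86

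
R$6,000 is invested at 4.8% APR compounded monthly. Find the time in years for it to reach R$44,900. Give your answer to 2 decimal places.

42.01 years

Periodic rate i = 0.048/12 = 0.004.
(1+i)^n = 44900/6000 = 7.48333, so n = ln 7.48333 / ln 1.004 = 504.1753 months
= 504.1753/12 years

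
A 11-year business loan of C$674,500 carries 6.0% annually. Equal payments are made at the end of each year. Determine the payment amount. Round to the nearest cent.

PMT = 674500 / ( [1 − (1+0.06)^(−11)] / 0.06 ) = 674500 / 7.886875 = 85,521.8367

C$85,521.84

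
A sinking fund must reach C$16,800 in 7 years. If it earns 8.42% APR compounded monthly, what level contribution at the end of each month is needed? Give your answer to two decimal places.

Periodic rate i = 0.0842/12 = 0.00701667; n = 7 × 12 = 84 periods.
FV-annuity factor = 113.900158; PMT = 16800 / 113.900158 = 147.4976

C$147.50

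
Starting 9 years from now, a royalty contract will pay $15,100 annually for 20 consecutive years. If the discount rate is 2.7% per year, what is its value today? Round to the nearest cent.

Value one period before first payment (t=8): 15100 × [1 − (1+0.027)^(−20)] / 0.027 = 15100 × 15.298648 = 231,009.5794
Discount back 8 years: 231,009.5794 × (1+0.027)^(−8) = 231,009.5794 × 0.808047 = 186,666.5241

$186,666.52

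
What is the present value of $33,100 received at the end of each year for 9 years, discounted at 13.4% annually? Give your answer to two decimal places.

$167,361.27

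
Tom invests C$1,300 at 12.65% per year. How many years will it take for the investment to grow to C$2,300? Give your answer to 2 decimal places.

(1+i)^n = 2300/1300 = 1.76923, so n = ln 1.76923 / ln 1.1265 = 4.7898 years

4.79 years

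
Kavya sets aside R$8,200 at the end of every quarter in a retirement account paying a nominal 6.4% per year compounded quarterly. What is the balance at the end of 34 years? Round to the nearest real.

With 4 periods per year: i = 0.016, n = 136.
Accumulation factor s(136|0.016) = 478.782889; FV = 8200 × 478.782889 = 3,926,019.6882

R$3,926,020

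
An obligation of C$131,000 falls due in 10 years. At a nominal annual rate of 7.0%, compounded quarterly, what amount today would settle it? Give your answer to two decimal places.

With 4 periods per year: i = 0.0175, n = 40.
PV = FV·(1+i)^(−n) = 131,000 × 0.499601 = 65,447.7288

C$65,447.73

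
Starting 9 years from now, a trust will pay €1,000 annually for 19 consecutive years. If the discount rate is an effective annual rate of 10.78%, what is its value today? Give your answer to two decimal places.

PV at t=8 (ordinary 19-year annuity): 1000 × a(19|0.1078) = 1000 × 7.950218 = 7,950.2184
PV₀ = 7,950.2184 / (1+0.1078)^8 = 7,950.2184 / 2.268250 = 3,505.0012

€3,505.00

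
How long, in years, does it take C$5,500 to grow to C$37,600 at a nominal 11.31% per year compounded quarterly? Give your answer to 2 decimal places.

17.24 years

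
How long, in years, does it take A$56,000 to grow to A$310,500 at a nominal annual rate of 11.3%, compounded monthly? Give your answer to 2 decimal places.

15.23 years

Periodic rate i = 0.113/12 = 0.00941667.
n = ln(310500/56000) / ln(1+0.00941667) = ln(5.54464) / 0.009373 = 182.7488 months
= 182.7488/12 years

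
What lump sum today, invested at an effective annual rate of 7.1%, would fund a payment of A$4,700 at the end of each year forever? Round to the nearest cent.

A$66,197.18

PV = PMT / i = 4700 / 0.071 = 66,197.1831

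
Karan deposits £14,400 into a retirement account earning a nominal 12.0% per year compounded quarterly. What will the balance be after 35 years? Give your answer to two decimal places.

With 4 periods per year: i = 0.03, n = 140.
FV = PV·(1+i)^n = 14,400 × 62.691904 = 902,763.4152

£902,763.42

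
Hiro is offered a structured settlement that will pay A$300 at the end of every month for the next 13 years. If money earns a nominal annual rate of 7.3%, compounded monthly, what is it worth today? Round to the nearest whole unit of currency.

i = 0.073/12 = 0.00608333 per month; n = 13·12 = 156.
Annuity factor a(156|0.00608333) = 100.562875; PV = 300 × 100.562875 = 30,168.8626

A$30,169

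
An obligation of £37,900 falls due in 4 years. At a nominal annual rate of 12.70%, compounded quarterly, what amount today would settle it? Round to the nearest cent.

£22,985.16

With 4 periods per year: i = 0.03175, n = 16.
PV = 37,900 / (1 + 0.03175)^16 = 37,900 / 1.648890 = 22,985.1620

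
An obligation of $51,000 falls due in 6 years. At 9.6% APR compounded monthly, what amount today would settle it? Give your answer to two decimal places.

i = 0.096/12 = 0.008 per month; n = 6·12 = 72.
Discount factor = (1+0.008)^(−72) = 0.563432; PV = 51,000 × 0.563432 = 28,735.0439

$28,735.04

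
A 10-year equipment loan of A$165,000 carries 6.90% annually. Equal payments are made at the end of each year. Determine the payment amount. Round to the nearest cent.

A$23,383.81

Annuity-PV factor = 7.056163; PMT = 165000 / 7.056163 = 23,383.8126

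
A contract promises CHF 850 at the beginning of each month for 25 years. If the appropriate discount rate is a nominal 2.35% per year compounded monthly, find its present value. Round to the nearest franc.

i = 0.0235/12 = 0.00195833 per month; n = 25·12 = 300.
PV = 850 × [1 − (1+0.00195833)^(−300)] / 0.00195833 × (1+i) = 850 × 227.149910 = 193,077.4236
Payments are at the start of each period, so multiply by (1+i).

CHF 193,077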